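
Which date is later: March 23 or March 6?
March 23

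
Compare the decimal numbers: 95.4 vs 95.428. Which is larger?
95.428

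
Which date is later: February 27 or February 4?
February 27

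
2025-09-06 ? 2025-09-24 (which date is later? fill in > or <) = <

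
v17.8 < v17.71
True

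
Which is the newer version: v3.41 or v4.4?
v4.4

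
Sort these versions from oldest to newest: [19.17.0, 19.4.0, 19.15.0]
[19.4.0, 19.15.0, 19.17.0]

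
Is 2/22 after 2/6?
Yes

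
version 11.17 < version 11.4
False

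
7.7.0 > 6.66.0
True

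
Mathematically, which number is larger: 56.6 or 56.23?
56.6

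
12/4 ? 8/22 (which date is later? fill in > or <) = >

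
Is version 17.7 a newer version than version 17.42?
No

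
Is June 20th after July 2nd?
No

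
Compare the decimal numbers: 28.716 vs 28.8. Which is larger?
28.8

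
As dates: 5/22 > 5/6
True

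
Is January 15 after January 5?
Yes. Day 15 comes after day 5 in January — this is a date comparison, not a decimal one (the decimal 1.15 would be smaller than 1.5).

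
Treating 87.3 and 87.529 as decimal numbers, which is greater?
87.529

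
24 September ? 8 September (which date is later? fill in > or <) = >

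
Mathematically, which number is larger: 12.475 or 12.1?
12.475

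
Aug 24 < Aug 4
False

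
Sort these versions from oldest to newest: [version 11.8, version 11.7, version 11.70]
[version 11.7, version 11.8, version 11.70]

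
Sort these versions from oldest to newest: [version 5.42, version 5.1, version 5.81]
[version 5.1, version 5.42, version 5.81]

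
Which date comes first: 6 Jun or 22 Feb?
22 Feb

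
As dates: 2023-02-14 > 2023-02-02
True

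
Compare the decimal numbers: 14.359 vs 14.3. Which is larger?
14.359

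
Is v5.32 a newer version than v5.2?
Yes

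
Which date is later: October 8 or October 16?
October 16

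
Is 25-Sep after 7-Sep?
Yes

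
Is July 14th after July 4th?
Yes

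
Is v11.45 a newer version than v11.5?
Yes. Version numbers are compared segment by segment as integers, not as decimals: minor version 45 > 5, so v11.45 > v11.5 (even though the decimal 11.45 < 11.5).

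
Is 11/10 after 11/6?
Yes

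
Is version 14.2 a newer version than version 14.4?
No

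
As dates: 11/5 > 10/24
True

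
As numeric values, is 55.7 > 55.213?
True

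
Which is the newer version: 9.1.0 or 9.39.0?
9.39.0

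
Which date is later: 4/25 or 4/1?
4/25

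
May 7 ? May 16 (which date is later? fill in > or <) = <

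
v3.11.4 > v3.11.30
False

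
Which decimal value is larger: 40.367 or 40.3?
40.367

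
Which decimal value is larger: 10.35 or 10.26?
10.35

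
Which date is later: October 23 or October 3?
October 23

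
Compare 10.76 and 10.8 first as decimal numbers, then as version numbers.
As decimals: 10.76 < 10.8. As versions: v10.76 > v10.8 (minor version 76 > 8).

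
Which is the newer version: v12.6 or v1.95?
v12.6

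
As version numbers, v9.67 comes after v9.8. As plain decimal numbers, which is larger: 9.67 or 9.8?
9.8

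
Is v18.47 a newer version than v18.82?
No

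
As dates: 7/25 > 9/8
False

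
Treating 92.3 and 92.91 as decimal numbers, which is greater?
92.91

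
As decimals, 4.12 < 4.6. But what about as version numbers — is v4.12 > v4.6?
True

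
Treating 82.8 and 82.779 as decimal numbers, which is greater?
82.8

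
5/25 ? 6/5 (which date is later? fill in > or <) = <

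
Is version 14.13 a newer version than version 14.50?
No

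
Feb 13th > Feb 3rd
True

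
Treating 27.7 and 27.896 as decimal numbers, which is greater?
27.896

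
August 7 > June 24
True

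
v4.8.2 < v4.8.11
True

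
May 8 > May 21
False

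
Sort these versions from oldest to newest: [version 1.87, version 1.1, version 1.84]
[version 1.1, version 1.84, version 1.87]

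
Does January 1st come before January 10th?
Yes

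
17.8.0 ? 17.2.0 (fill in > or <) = >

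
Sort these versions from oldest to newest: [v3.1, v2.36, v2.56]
[v2.36, v2.56, v3.1]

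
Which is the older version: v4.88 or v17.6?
v4.88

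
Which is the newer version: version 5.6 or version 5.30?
version 5.30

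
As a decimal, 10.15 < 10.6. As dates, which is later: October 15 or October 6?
October 15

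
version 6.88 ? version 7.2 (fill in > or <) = <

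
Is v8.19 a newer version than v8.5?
Yes. Version numbers are compared segment by segment as integers, not as decimals: minor version 19 > 5, so v8.19 > v8.5 (even though the decimal 8.19 < 8.5).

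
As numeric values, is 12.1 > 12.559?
False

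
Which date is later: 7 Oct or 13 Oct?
13 Oct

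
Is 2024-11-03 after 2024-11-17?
No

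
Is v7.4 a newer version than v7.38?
No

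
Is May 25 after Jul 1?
No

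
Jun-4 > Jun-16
False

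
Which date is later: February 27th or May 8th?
May 8th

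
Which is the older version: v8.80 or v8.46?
v8.46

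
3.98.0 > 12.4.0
False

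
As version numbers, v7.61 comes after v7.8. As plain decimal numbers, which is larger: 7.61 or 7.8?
7.8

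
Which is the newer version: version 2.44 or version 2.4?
version 2.44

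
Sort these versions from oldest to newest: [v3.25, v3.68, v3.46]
[v3.25, v3.46, v3.68]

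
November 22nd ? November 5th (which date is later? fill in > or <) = >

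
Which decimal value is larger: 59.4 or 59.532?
59.532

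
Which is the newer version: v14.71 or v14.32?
v14.71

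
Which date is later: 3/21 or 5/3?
5/3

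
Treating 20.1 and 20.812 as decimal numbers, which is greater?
20.812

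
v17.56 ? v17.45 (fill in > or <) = >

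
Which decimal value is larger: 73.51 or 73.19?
73.51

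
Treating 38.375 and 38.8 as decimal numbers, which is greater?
38.8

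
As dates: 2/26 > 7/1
False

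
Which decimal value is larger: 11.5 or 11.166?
11.5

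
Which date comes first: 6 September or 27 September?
6 September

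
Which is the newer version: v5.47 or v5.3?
v5.47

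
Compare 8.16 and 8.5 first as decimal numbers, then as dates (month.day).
As decimals: 8.16 < 8.5. As dates: 8/16 is later than 8/5 (day 16 > day 5).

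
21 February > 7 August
False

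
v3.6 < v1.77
False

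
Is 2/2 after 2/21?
No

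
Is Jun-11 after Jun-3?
Yes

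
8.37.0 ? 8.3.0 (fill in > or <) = >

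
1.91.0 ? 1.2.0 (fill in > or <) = >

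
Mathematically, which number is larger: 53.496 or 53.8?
53.8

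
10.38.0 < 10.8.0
False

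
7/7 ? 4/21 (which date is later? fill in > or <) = >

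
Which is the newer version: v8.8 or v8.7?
v8.8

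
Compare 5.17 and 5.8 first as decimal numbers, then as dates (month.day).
As decimals: 5.17 < 5.8. As dates: 5/17 is later than 5/8 (day 17 > day 8).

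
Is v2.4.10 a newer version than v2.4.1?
Yes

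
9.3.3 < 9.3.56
True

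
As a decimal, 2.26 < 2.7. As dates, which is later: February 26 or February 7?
February 26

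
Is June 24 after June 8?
Yes. Day 24 comes after day 8 in June — this is a date comparison, not a decimal one (the decimal 6.24 would be smaller than 6.8).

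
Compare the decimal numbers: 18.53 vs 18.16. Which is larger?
18.53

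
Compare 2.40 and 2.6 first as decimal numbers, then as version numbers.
As decimals: 2.40 < 2.6. As versions: v2.40 > v2.6 (minor version 40 > 6).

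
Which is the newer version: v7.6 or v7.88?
v7.88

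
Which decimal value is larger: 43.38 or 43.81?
43.81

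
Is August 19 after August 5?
Yes. Day 19 comes after day 5 in August — this is a date comparison, not a decimal one (the decimal 8.19 would be smaller than 8.5).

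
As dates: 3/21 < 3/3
False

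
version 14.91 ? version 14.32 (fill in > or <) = >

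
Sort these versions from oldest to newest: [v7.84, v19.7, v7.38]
[v7.38, v7.84, v19.7]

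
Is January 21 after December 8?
No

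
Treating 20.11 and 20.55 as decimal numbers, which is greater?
20.55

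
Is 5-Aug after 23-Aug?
No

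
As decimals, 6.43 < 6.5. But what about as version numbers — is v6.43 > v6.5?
True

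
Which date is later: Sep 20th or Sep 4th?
Sep 20th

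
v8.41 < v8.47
True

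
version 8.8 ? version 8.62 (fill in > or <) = <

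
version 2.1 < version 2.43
True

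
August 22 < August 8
False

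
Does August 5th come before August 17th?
Yes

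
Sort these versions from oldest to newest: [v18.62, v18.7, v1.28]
[v1.28, v18.7, v18.62]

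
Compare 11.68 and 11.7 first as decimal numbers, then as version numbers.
As decimals: 11.68 < 11.7. As versions: v11.68 > v11.7 (minor version 68 > 7).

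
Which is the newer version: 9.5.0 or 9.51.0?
9.51.0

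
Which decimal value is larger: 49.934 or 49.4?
49.934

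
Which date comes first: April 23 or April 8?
April 8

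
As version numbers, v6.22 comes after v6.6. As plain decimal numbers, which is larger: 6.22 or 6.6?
6.6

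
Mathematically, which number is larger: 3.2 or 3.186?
3.2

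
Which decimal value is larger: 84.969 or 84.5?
84.969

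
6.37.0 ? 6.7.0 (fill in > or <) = >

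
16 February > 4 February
True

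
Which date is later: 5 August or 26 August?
26 August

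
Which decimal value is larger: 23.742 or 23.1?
23.742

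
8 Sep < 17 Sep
True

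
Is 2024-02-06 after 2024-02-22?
No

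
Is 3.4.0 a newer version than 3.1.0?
Yes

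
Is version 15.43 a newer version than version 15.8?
Yes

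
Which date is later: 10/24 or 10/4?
10/24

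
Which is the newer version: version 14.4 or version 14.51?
version 14.51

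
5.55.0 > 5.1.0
True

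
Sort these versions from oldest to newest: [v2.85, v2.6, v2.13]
[v2.6, v2.13, v2.85]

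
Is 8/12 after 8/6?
Yes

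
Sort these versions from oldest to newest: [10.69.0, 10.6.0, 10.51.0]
[10.6.0, 10.51.0, 10.69.0]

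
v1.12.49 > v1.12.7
True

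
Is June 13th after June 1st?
Yes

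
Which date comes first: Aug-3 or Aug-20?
Aug-3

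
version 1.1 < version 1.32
True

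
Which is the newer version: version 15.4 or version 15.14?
version 15.14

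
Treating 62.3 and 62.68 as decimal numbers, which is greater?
62.68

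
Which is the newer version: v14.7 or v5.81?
v14.7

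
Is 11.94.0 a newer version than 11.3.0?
Yes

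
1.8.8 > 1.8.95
False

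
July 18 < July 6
False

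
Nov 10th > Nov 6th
True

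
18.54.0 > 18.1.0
True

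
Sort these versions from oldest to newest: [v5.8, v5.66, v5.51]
[v5.8, v5.51, v5.66]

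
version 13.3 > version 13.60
False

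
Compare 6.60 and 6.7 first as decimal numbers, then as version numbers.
As decimals: 6.60 < 6.7. As versions: v6.60 > v6.7 (minor version 60 > 7).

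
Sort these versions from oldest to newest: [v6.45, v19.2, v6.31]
[v6.31, v6.45, v19.2]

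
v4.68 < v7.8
True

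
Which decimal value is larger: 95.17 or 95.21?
95.21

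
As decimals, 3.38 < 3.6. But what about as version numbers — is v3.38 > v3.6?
True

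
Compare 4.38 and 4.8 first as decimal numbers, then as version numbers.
As decimals: 4.38 < 4.8. As versions: v4.38 > v4.8 (minor version 38 > 8).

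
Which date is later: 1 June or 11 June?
11 June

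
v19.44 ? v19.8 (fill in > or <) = >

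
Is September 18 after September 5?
Yes. Day 18 comes after day 5 in September — this is a date comparison, not a decimal one (the decimal 9.18 would be smaller than 9.5).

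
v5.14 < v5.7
False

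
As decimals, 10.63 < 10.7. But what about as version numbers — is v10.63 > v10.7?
True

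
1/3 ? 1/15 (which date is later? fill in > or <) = <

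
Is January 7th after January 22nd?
No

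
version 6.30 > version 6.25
True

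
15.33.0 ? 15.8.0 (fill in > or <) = >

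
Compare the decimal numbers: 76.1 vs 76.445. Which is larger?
76.445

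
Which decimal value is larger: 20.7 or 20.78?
20.78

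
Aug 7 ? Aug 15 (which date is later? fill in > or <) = <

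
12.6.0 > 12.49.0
False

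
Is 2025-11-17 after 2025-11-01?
Yes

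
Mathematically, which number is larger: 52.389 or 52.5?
52.5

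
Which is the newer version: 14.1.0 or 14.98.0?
14.98.0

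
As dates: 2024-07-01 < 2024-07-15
True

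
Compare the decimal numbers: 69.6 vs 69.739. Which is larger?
69.739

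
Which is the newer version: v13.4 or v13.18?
v13.18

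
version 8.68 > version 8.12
True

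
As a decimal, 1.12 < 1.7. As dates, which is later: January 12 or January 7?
January 12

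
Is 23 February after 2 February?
Yes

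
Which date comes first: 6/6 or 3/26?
3/26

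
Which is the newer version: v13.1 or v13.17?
v13.17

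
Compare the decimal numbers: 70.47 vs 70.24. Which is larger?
70.47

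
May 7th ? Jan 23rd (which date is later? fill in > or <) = >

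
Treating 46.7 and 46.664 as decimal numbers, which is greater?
46.7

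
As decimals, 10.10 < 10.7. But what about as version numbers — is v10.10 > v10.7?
True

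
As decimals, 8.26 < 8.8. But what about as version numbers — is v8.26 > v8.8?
True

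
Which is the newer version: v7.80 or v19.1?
v19.1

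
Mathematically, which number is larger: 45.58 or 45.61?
45.61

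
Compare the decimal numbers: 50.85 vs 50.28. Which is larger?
50.85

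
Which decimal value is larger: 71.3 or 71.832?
71.832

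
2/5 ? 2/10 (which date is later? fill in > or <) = <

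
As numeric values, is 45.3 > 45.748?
False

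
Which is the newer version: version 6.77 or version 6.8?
version 6.77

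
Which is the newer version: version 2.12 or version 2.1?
version 2.12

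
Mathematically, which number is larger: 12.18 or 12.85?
12.85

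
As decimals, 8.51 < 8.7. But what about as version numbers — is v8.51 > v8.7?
True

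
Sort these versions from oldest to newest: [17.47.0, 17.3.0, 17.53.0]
[17.3.0, 17.47.0, 17.53.0]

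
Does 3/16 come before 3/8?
No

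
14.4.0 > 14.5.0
False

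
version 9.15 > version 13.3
False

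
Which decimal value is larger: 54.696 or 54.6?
54.696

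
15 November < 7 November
False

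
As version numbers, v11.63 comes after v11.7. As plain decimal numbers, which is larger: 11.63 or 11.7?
11.7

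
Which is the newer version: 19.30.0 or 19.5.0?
19.30.0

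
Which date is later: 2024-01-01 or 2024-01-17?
2024-01-17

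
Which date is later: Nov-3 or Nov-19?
Nov-19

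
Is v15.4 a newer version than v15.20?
No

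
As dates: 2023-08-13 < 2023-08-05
False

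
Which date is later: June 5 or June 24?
June 24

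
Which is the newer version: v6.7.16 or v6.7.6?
v6.7.16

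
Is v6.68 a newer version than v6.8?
Yes. Version numbers are compared segment by segment as integers, not as decimals: minor version 68 > 8, so v6.68 > v6.8 (even though the decimal 6.68 < 6.8).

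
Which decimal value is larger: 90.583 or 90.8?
90.8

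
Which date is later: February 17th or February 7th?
February 17th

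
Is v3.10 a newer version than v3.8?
Yes. Version numbers are compared segment by segment as integers, not as decimals: minor version 10 > 8, so v3.10 > v3.8 (even though the decimal 3.10 < 3.8).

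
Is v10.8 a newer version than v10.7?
Yes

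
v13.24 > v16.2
False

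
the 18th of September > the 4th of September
True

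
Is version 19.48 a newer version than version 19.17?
Yes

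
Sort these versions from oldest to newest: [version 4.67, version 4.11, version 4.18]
[version 4.11, version 4.18, version 4.67]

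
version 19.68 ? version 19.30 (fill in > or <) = >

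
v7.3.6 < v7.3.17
True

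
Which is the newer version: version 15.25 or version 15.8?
version 15.25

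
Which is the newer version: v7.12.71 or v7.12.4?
v7.12.71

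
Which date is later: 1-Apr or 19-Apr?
19-Apr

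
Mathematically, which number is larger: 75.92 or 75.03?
75.92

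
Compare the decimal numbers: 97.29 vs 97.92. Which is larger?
97.92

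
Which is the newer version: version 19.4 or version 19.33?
version 19.33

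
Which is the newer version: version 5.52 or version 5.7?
version 5.52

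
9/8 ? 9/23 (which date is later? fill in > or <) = <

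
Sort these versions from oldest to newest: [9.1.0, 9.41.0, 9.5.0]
[9.1.0, 9.5.0, 9.41.0]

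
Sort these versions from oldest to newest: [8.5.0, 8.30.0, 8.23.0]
[8.5.0, 8.23.0, 8.30.0]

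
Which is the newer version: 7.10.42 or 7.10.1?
7.10.42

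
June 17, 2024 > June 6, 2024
True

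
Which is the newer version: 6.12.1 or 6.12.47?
6.12.47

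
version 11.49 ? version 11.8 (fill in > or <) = >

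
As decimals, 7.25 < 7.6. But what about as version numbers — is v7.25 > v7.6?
True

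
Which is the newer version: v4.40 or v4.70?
v4.70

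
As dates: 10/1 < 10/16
True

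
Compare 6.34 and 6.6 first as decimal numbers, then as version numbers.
As decimals: 6.34 < 6.6. As versions: v6.34 > v6.6 (minor version 34 > 6).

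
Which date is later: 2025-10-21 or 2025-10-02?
2025-10-21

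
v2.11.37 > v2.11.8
True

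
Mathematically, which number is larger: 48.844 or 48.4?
48.844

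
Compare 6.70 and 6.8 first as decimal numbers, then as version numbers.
As decimals: 6.70 < 6.8. As versions: v6.70 > v6.8 (minor version 70 > 8).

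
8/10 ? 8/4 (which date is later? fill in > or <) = >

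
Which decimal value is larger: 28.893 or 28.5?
28.893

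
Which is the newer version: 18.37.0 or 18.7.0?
18.37.0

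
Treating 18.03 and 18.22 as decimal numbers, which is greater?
18.22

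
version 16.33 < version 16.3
False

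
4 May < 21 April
False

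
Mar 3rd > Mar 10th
False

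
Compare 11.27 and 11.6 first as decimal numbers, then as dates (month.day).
As decimals: 11.27 < 11.6. As dates: 11/27 is later than 11/6 (day 27 > day 6).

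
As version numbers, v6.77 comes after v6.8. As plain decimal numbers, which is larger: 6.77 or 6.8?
6.8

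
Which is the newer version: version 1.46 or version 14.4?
version 14.4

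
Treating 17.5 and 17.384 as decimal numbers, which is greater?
17.5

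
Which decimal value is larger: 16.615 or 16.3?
16.615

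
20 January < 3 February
True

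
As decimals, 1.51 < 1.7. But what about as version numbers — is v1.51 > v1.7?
True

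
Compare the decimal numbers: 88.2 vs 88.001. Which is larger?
88.2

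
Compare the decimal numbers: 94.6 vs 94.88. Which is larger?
94.88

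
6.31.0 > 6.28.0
True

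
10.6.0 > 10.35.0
False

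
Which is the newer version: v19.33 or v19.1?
v19.33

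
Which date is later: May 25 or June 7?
June 7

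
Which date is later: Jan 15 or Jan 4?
Jan 15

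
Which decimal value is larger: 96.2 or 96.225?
96.225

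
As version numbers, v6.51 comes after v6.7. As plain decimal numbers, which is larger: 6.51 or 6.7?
6.7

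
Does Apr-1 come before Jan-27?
No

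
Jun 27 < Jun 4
False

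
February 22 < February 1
False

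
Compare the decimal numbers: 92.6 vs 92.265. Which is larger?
92.6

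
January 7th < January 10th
True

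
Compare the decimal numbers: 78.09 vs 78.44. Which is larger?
78.44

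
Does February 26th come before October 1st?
Yes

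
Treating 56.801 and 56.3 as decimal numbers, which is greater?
56.801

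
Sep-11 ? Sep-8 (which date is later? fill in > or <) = >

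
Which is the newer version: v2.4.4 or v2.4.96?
v2.4.96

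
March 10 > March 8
True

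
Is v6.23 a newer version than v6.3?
Yes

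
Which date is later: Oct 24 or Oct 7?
Oct 24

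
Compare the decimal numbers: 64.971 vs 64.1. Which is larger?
64.971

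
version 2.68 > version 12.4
False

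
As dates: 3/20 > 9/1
False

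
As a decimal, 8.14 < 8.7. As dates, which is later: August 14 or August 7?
August 14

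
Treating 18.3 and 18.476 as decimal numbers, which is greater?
18.476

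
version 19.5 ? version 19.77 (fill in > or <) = <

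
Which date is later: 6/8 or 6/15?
6/15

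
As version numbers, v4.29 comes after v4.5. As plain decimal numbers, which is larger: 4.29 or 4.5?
4.5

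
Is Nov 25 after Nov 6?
Yes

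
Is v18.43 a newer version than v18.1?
Yes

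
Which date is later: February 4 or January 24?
February 4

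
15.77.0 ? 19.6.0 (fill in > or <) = <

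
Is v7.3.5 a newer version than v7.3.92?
No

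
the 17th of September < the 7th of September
False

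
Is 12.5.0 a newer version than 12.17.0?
No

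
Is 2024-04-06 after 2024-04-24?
No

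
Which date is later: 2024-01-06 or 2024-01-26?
2024-01-26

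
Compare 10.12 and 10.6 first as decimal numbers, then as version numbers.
As decimals: 10.12 < 10.6. As versions: v10.12 > v10.6 (minor version 12 > 6).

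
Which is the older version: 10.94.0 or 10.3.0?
10.3.0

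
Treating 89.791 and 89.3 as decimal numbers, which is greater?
89.791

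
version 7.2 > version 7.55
False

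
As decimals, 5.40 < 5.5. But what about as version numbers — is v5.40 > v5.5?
True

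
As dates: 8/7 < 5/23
False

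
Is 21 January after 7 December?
No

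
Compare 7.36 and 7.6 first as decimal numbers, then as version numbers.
As decimals: 7.36 < 7.6. As versions: v7.36 > v7.6 (minor version 36 > 6).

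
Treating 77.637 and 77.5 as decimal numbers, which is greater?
77.637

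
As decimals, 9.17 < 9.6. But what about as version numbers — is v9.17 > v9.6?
True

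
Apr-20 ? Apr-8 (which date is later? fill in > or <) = >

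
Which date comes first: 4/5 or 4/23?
4/5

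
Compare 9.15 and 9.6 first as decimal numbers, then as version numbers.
As decimals: 9.15 < 9.6. As versions: v9.15 > v9.6 (minor version 15 > 6).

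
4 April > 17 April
False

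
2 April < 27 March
False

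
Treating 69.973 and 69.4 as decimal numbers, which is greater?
69.973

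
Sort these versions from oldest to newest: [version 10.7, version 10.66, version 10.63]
[version 10.7, version 10.63, version 10.66]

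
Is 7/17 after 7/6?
Yes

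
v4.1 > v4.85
False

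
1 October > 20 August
True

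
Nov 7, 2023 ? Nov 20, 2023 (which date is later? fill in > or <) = <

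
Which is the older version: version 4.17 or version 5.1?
version 4.17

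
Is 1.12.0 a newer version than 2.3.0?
No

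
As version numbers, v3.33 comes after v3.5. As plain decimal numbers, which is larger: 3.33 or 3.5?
3.5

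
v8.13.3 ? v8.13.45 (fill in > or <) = <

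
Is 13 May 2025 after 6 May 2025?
Yes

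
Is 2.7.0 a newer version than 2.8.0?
No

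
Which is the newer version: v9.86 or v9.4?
v9.86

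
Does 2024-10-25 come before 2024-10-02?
No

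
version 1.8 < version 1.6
False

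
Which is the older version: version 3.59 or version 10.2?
version 3.59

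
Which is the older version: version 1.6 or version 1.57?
version 1.6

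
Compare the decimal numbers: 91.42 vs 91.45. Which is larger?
91.45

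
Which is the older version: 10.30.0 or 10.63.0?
10.30.0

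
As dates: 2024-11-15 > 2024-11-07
True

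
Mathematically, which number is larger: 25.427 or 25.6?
25.6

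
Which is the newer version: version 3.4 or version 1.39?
version 3.4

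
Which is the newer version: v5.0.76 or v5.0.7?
v5.0.76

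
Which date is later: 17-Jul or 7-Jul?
17-Jul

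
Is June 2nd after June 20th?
No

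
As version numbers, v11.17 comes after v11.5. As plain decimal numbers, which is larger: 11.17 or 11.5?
11.5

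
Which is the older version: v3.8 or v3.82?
v3.8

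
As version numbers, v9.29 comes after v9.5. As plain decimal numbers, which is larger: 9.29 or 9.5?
9.5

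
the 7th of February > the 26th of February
False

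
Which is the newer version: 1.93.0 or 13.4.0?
13.4.0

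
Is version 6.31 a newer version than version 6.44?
No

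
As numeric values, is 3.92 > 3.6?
True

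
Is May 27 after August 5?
No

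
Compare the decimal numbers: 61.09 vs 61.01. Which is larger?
61.09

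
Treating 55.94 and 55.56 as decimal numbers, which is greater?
55.94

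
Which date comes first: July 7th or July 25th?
July 7th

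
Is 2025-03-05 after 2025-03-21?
No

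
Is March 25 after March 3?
Yes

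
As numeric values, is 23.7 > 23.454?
True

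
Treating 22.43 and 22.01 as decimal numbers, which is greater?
22.43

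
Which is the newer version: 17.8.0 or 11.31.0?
17.8.0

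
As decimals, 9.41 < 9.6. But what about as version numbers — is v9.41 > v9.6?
True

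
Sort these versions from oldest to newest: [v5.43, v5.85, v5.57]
[v5.43, v5.57, v5.85]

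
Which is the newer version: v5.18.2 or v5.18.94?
v5.18.94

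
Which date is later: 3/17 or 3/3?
3/17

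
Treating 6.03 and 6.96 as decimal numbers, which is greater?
6.96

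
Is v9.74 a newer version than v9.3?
Yes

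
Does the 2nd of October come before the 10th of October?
Yes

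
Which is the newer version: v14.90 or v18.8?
v18.8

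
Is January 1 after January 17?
No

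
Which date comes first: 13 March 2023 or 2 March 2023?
2 March 2023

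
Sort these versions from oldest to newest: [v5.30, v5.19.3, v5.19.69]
[v5.19.3, v5.19.69, v5.30]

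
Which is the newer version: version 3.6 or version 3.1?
version 3.6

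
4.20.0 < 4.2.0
False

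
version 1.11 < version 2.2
True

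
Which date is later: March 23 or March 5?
March 23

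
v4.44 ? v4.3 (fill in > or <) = >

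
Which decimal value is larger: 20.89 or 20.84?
20.89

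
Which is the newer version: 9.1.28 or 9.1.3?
9.1.28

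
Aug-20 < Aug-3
False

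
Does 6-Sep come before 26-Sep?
Yes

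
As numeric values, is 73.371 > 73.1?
True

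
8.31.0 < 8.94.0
True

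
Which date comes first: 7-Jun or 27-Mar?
27-Mar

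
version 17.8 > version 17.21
False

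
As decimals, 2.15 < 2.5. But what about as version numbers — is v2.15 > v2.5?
True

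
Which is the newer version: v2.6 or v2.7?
v2.7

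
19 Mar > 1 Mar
True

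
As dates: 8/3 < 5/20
False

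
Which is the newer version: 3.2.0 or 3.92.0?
3.92.0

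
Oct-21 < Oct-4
False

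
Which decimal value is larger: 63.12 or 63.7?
63.7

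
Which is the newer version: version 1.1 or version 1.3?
version 1.3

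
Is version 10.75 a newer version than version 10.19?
Yes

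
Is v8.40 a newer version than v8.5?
Yes. Version numbers are compared segment by segment as integers, not as decimals: minor version 40 > 5, so v8.40 > v8.5 (even though the decimal 8.40 < 8.5).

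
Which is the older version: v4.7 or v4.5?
v4.5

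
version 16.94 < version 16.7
False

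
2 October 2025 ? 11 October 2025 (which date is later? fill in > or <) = <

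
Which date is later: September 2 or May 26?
September 2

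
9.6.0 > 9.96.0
False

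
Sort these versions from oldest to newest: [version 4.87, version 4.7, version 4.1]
[version 4.1, version 4.7, version 4.87]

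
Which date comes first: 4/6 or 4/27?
4/6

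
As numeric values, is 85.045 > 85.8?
False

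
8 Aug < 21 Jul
False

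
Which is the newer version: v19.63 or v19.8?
v19.63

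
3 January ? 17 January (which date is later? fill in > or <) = <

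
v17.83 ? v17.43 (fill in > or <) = >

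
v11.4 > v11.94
False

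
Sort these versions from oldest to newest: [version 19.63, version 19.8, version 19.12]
[version 19.8, version 19.12, version 19.63]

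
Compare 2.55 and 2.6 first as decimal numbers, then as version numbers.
As decimals: 2.55 < 2.6. As versions: v2.55 > v2.6 (minor version 55 > 6).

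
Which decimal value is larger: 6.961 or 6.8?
6.961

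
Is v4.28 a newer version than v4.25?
Yes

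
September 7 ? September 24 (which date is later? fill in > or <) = <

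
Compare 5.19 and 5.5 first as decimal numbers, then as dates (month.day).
As decimals: 5.19 < 5.5. As dates: 5/19 is later than 5/5 (day 19 > day 5).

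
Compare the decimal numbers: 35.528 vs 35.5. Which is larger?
35.528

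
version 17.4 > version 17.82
False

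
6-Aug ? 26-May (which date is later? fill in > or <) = >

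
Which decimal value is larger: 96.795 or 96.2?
96.795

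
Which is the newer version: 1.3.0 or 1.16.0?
1.16.0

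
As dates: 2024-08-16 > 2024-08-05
True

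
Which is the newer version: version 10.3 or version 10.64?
version 10.64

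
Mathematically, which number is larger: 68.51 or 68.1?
68.51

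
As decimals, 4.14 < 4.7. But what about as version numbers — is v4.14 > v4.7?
True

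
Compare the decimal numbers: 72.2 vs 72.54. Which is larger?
72.54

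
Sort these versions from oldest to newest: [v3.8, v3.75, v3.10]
[v3.8, v3.10, v3.75]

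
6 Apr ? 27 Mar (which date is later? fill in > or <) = >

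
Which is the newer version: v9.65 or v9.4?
v9.65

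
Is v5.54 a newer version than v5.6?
Yes. Version numbers are compared segment by segment as integers, not as decimals: minor version 54 > 6, so v5.54 > v5.6 (even though the decimal 5.54 < 5.6).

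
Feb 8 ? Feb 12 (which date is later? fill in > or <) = <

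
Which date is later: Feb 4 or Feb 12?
Feb 12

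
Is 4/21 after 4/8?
Yes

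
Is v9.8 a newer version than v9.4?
Yes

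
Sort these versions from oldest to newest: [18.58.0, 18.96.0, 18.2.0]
[18.2.0, 18.58.0, 18.96.0]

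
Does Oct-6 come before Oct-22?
Yes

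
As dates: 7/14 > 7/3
True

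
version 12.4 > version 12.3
True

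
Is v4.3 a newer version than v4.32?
No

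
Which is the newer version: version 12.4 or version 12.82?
version 12.82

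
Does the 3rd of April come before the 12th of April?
Yes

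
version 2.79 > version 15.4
False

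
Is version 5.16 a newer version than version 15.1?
No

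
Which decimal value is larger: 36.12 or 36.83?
36.83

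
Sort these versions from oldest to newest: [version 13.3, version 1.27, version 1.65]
[version 1.27, version 1.65, version 13.3]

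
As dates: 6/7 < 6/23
True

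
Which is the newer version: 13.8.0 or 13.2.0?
13.8.0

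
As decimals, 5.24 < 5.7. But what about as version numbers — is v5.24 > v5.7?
True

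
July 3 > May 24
True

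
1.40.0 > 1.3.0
True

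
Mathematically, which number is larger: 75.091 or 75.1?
75.1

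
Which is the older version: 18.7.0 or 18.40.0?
18.7.0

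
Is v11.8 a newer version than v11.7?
Yes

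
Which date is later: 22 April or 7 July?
7 July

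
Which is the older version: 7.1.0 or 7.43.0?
7.1.0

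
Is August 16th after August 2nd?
Yes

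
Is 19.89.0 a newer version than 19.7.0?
Yes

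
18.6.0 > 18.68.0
False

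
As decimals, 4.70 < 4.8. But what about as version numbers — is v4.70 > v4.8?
True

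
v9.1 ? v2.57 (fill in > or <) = >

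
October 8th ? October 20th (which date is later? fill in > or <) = <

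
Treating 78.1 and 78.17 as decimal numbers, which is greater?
78.17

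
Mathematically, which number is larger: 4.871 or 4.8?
4.871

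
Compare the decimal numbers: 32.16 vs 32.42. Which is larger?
32.42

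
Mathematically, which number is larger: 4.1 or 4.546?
4.546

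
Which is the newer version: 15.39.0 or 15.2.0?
15.39.0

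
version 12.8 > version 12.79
False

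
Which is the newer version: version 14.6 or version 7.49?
version 14.6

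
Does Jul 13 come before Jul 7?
No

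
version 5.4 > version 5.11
False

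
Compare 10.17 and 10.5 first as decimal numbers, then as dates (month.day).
As decimals: 10.17 < 10.5. As dates: 10/17 is later than 10/5 (day 17 > day 5).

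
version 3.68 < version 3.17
False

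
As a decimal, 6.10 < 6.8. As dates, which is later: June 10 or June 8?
June 10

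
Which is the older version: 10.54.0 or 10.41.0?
10.41.0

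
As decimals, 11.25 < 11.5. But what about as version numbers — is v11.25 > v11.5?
True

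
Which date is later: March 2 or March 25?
March 25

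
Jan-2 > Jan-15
False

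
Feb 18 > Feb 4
True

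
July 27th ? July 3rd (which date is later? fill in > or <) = >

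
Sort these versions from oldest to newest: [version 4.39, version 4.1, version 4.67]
[version 4.1, version 4.39, version 4.67]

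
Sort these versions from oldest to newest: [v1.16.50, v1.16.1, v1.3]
[v1.3, v1.16.1, v1.16.50]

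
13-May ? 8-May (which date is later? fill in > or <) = >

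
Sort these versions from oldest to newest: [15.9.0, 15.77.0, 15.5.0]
[15.5.0, 15.9.0, 15.77.0]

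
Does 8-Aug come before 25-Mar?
No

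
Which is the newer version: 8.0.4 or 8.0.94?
8.0.94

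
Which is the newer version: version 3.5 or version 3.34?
version 3.34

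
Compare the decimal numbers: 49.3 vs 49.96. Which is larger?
49.96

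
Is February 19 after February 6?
Yes. Day 19 comes after day 6 in February — this is a date comparison, not a decimal one (the decimal 2.19 would be smaller than 2.6).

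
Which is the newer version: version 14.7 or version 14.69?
version 14.69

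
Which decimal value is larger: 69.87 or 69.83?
69.87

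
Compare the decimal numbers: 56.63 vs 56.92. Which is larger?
56.92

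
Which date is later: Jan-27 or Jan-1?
Jan-27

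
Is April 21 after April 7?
Yes. Day 21 comes after day 7 in April — this is a date comparison, not a decimal one (the decimal 4.21 would be smaller than 4.7).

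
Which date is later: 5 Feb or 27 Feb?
27 Feb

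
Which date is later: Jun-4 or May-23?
Jun-4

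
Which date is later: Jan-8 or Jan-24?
Jan-24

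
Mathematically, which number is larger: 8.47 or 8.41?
8.47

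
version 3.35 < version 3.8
False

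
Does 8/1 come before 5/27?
No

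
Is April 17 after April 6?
Yes. Day 17 comes after day 6 in April — this is a date comparison, not a decimal one (the decimal 4.17 would be smaller than 4.6).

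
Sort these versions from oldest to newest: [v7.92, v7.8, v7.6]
[v7.6, v7.8, v7.92]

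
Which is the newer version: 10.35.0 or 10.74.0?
10.74.0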